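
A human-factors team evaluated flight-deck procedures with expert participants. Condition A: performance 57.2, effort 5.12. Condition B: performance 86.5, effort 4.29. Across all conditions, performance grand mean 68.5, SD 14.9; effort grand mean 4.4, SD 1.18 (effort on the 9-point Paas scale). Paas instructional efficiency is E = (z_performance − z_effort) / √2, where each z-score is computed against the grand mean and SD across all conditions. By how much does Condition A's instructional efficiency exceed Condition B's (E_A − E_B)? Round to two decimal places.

Condition A: z_P = (57.2 − 68.5)/14.9 = -0.7584; z_E = (5.12 − 4.4)/1.18 = 0.6102; E_A = (-0.7584 − 0.6102)/√2 = -0.9677.
Condition B: z_P = (86.5 − 68.5)/14.9 = 1.2081; z_E = (4.29 − 4.4)/1.18 = -0.0932; E_B = (1.2081 − (-0.0932))/√2 = 0.9202.
E_A − E_B = -0.9677 − 0.9202 = -1.8879 ≈ -1.89.

-1.89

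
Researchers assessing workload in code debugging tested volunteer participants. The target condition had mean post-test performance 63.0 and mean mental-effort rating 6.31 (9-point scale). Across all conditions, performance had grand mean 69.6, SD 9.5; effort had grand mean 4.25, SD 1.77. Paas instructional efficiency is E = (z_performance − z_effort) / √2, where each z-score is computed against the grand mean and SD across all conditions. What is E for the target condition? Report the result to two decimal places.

-1.31

z_performance = (63.0 − 69.6) / 9.5 = -6.6000 / 9.5 = -0.6947.
z_effort = (6.31 − 4.25) / 1.77 = 2.0600 / 1.77 = 1.1638.
z_P − z_E = -0.6947 − 1.1638 = -1.8585.
E = -1.8585 / √2 = -1.8585 / 1.41421 = -1.3142 ≈ -1.31.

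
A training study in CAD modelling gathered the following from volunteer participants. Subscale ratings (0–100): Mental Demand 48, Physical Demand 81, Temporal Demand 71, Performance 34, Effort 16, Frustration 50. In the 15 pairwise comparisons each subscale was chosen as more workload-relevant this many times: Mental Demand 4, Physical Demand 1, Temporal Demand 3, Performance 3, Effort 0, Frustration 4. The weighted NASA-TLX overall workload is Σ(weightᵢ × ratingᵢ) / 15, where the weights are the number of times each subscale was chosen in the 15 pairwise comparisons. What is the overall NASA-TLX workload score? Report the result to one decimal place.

The tallies are the weights (they sum to 15).
Weighted sum = 4·48 + 1·81 + 3·71 + 3·34 + 0·16 + 4·50
            = 192 + 81 + 213 + 102 + 0 + 200 = 788.
Overall workload = 788 / 15 = 52.5333 ≈ 52.5.

52.5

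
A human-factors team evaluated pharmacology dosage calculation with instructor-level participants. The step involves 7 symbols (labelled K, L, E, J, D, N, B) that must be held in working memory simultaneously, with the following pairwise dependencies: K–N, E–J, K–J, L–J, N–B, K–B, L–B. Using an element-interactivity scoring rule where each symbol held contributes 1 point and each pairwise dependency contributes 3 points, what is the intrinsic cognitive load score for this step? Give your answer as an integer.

28

Count of symbols held simultaneously: 7.
Count of pairwise dependencies listed: 7.
Element contribution: 7 × 1 = 7.
Interaction contribution: 7 × 3 = 21.
Intrinsic load = 7 + 21 = 28.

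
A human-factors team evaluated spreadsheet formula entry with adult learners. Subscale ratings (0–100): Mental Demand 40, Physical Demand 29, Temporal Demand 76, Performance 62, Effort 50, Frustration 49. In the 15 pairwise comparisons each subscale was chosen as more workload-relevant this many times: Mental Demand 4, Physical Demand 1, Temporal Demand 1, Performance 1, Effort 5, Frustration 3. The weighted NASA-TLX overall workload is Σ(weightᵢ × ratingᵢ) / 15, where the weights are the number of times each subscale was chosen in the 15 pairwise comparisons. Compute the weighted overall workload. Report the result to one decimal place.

The tallies are the weights (they sum to 15).
Weighted sum = 4·40 + 1·29 + 1·76 + 1·62 + 5·50 + 3·49
            = 160 + 29 + 76 + 62 + 250 + 147 = 724.
Overall workload = 724 / 15 = 48.2667 ≈ 48.3.

48.3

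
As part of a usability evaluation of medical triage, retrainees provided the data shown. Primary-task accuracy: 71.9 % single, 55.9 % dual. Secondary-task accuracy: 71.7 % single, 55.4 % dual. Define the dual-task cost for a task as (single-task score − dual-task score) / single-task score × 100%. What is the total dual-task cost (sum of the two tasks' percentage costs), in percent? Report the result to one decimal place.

45.0

Primary cost = (71.9 − 55.9) / 71.9 × 100% = 22.2531%.
Secondary cost = (71.7 − 55.4) / 71.7 × 100% = 22.7336%.
Total = 22.2531% + 22.7336% = 44.9867% ≈ 45.0%.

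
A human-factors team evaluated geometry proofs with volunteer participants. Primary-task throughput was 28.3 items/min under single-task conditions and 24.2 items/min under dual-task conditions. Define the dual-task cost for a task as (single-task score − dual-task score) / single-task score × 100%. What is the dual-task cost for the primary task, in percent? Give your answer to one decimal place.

Cost = (28.3 − 24.2) / 28.3 × 100%
     = 4.1000 / 28.3 × 100% = 14.4876%.
≈ 14.5%.

14.5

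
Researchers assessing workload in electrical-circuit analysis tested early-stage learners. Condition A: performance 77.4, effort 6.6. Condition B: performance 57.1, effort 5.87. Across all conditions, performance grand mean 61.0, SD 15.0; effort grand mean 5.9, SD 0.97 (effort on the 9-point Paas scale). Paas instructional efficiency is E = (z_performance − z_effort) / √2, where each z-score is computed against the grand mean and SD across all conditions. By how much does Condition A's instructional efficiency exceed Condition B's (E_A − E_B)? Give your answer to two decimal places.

Condition A: z_P = (77.4 − 61.0)/15.0 = 1.0933; z_E = (6.6 − 5.9)/0.97 = 0.7216; E_A = (1.0933 − 0.7216)/√2 = 0.2628.
Condition B: z_P = (57.1 − 61.0)/15.0 = -0.2600; z_E = (5.87 − 5.9)/0.97 = -0.0309; E_B = (-0.2600 − (-0.0309))/√2 = -0.1620.
E_A − E_B = 0.2628 − (-0.1620) = 0.4248 ≈ 0.42.

0.42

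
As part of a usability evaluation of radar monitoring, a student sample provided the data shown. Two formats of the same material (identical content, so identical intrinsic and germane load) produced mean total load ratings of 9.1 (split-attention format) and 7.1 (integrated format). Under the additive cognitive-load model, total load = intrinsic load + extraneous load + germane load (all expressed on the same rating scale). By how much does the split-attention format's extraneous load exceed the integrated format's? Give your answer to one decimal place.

2.0

Intrinsic and germane load are equal across formats, so the difference in total load equals the difference in extraneous load.
Extraneous-load difference = 9.1 − 7.1 = 2.0.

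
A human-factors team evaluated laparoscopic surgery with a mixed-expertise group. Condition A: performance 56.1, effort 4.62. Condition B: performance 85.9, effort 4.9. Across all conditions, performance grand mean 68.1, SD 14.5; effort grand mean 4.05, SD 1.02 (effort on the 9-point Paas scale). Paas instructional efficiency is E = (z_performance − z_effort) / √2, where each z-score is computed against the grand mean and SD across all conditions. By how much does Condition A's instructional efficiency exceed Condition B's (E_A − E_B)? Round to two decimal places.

-1.26

Condition A: z_P = (56.1 − 68.1)/14.5 = -0.8276; z_E = (4.62 − 4.05)/1.02 = 0.5588; E_A = (-0.8276 − 0.5588)/√2 = -0.9803.
Condition B: z_P = (85.9 − 68.1)/14.5 = 1.2276; z_E = (4.9 − 4.05)/1.02 = 0.8333; E_B = (1.2276 − 0.8333)/√2 = 0.2788.
E_A − E_B = -0.9803 − 0.2788 = -1.2591 ≈ -1.26.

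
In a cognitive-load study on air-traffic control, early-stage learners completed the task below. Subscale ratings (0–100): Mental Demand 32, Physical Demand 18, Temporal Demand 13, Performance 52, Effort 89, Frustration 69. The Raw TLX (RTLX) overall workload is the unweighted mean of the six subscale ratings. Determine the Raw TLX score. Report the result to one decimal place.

Sum of ratings = 32 + 18 + 13 + 52 + 89 + 69 = 273.
RTLX = 273 / 6 = 45.5000 ≈ 45.5.

45.5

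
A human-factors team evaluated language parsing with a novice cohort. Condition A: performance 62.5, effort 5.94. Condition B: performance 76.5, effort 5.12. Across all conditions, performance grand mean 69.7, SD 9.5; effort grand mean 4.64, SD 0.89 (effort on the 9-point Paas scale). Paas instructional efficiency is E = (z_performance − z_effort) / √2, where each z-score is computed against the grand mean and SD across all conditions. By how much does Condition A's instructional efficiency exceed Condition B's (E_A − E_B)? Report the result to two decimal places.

Condition A: z_P = (62.5 − 69.7)/9.5 = -0.7579; z_E = (5.94 − 4.64)/0.89 = 1.4607; E_A = (-0.7579 − 1.4607)/√2 = -1.5688.
Condition B: z_P = (76.5 − 69.7)/9.5 = 0.7158; z_E = (5.12 − 4.64)/0.89 = 0.5393; E_B = (0.7158 − 0.5393)/√2 = 0.1248.
E_A − E_B = -1.5688 − 0.1248 = -1.6936 ≈ -1.69.

-1.69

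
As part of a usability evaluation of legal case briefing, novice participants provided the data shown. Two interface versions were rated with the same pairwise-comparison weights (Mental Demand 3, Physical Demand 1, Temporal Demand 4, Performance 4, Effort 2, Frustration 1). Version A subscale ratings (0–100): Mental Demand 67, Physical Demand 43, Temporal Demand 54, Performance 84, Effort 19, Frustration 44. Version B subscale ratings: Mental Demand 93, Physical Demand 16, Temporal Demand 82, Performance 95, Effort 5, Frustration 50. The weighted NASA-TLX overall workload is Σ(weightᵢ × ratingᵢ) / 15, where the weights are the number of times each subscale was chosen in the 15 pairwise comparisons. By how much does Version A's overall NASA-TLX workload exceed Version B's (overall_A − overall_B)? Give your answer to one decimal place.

Version A weighted sum = 3·67 + 1·43 + 4·54 + 4·84 + 2·19 + 1·44 = 201 + 43 + 216 + 336 + 38 + 44 = 878; overall_A = 878/15 = 58.5333.
Version B weighted sum = 3·93 + 1·16 + 4·82 + 4·95 + 2·5 + 1·50 = 279 + 16 + 328 + 380 + 10 + 50 = 1063; overall_B = 1063/15 = 70.8667.
Difference = 58.5333 − 70.8667 = -12.3334 ≈ -12.3.

-12.3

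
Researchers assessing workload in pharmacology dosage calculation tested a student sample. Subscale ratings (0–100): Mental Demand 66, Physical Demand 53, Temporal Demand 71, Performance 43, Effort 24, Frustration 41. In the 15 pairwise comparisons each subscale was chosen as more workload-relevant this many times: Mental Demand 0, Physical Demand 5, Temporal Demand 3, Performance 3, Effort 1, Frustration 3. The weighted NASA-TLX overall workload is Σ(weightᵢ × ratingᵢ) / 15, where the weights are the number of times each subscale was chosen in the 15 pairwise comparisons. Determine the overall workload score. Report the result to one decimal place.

The tallies are the weights (they sum to 15).
Weighted sum = 0·66 + 5·53 + 3·71 + 3·43 + 1·24 + 3·41
            = 0 + 265 + 213 + 129 + 24 + 123 = 754.
Overall workload = 754 / 15 = 50.2667 ≈ 50.3.

50.3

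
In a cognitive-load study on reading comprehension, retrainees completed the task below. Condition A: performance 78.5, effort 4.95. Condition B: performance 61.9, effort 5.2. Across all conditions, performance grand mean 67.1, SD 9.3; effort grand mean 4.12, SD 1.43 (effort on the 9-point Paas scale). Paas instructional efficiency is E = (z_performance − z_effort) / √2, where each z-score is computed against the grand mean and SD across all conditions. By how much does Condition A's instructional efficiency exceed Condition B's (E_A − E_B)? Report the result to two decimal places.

Condition A: z_P = (78.5 − 67.1)/9.3 = 1.2258; z_E = (4.95 − 4.12)/1.43 = 0.5804; E_A = (1.2258 − 0.5804)/√2 = 0.4564.
Condition B: z_P = (61.9 − 67.1)/9.3 = -0.5591; z_E = (5.2 − 4.12)/1.43 = 0.7552; E_B = (-0.5591 − 0.7552)/√2 = -0.9294.
E_A − E_B = 0.4564 − (-0.9294) = 1.3858 ≈ 1.39.

1.39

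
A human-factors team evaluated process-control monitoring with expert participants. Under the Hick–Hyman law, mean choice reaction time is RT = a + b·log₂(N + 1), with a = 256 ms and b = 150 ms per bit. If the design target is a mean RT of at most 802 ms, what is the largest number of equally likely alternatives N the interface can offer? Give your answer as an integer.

Set 256 + 150·log₂(N + 1) ≤ 802.
log₂(N + 1) ≤ (802 − 256) / 150 = 3.6400.
N + 1 ≤ 2^3.6400 = 12.4666.
N ≤ 11.4666, so the largest integer N is 11.

11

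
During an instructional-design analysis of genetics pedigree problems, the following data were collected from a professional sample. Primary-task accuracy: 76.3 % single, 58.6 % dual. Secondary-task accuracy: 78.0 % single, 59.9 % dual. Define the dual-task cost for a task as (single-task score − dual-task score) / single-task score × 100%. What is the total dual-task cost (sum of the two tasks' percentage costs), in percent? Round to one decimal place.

Primary cost = (76.3 − 58.6) / 76.3 × 100% = 23.1979%.
Secondary cost = (78.0 − 59.9) / 78.0 × 100% = 23.2051%.
Total = 23.1979% + 23.2051% = 46.4030% ≈ 46.4%.

46.4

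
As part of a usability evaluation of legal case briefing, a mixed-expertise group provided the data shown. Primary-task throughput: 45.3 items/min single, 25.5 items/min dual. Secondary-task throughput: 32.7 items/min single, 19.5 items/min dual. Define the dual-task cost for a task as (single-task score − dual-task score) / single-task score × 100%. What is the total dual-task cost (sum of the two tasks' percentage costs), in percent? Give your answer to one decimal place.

84.1

Primary cost = (45.3 − 25.5) / 45.3 × 100% = 43.7086%.
Secondary cost = (32.7 − 19.5) / 32.7 × 100% = 40.3670%.
Total = 43.7086% + 40.3670% = 84.0756% ≈ 84.1%.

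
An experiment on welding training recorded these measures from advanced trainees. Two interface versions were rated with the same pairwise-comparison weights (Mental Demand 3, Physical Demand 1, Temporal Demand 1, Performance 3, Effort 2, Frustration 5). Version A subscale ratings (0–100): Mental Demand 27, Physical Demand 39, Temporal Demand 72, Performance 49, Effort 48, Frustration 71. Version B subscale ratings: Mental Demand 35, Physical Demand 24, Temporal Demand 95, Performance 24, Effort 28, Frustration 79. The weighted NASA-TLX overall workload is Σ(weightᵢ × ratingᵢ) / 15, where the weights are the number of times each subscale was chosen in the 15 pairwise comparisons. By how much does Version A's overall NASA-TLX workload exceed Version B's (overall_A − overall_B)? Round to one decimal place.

Version A weighted sum = 3·27 + 1·39 + 1·72 + 3·49 + 2·48 + 5·71 = 81 + 39 + 72 + 147 + 96 + 355 = 790; overall_A = 790/15 = 52.6667.
Version B weighted sum = 3·35 + 1·24 + 1·95 + 3·24 + 2·28 + 5·79 = 105 + 24 + 95 + 72 + 56 + 395 = 747; overall_B = 747/15 = 49.8000.
Difference = 52.6667 − 49.8000 = 2.8667 ≈ 2.9.

2.9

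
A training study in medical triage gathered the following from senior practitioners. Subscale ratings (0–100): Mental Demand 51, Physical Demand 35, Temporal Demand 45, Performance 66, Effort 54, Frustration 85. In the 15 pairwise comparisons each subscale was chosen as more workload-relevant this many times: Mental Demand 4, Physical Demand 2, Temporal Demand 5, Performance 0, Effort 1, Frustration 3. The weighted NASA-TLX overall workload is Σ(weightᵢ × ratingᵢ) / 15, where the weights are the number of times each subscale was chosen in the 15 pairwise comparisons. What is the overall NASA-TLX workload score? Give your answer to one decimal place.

The tallies are the weights (they sum to 15).
Weighted sum = 4·51 + 2·35 + 5·45 + 0·66 + 1·54 + 3·85
            = 204 + 70 + 225 + 0 + 54 + 255 = 808.
Overall workload = 808 / 15 = 53.8667 ≈ 53.9.

53.9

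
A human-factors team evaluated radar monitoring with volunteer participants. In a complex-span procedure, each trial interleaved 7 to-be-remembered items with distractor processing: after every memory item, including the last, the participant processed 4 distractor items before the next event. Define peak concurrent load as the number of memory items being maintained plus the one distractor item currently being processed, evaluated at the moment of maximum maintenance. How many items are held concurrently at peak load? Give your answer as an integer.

8

Maintenance is greatest during the distractor(s) after memory item 7: all 7 memory items are being held.
One distractor item is concurrently being processed.
Peak concurrent load = 7 + 1 = 8 items.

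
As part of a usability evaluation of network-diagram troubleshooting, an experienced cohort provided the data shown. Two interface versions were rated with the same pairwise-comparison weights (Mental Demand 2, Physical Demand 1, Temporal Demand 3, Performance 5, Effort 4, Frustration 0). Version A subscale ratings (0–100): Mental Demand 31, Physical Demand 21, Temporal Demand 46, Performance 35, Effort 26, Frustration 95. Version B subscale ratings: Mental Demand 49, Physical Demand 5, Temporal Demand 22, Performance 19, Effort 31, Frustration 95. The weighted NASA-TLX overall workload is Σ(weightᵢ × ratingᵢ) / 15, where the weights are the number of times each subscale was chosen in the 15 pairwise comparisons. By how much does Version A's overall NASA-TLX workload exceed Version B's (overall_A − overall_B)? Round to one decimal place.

7.5

Version A weighted sum = 2·31 + 1·21 + 3·46 + 5·35 + 4·26 + 0·95 = 62 + 21 + 138 + 175 + 104 + 0 = 500; overall_A = 500/15 = 33.3333.
Version B weighted sum = 2·49 + 1·5 + 3·22 + 5·19 + 4·31 + 0·95 = 98 + 5 + 66 + 95 + 124 + 0 = 388; overall_B = 388/15 = 25.8667.
Difference = 33.3333 − 25.8667 = 7.4666 ≈ 7.5.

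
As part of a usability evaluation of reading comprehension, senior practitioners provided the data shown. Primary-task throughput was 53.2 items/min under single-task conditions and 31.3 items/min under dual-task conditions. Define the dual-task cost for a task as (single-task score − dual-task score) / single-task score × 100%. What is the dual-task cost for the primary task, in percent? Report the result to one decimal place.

Cost = (53.2 − 31.3) / 53.2 × 100%
     = 21.9000 / 53.2 × 100% = 41.1654%.
≈ 41.2%.

41.2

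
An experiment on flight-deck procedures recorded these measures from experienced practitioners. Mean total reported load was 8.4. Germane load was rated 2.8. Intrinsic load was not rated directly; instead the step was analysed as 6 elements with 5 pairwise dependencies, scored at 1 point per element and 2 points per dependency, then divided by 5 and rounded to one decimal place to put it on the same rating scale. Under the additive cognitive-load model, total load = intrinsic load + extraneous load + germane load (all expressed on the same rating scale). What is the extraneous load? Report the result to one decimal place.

2.4

Intrinsic (element-interactivity): (6 × 1 + 5 × 2) / 5 = 16 / 5 = 3.2000 → 3.2.
extraneous load = total − intrinsic − germane
             = 8.4 − 3.2 − 2.8 = 2.4.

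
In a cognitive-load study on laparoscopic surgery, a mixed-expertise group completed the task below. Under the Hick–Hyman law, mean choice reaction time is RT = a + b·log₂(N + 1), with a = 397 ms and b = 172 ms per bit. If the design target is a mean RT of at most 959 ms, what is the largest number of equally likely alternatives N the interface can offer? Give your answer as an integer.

Set 397 + 172·log₂(N + 1) ≤ 959.
log₂(N + 1) ≤ (959 − 397) / 172 = 3.2674.
N + 1 ≤ 2^3.2674 = 9.6291.
N ≤ 8.6291, so the largest integer N is 8.

8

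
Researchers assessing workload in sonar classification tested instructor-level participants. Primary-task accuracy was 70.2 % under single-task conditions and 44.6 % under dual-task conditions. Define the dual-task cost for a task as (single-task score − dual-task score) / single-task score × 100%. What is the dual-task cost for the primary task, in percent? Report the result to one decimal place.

Cost = (70.2 − 44.6) / 70.2 × 100%
     = 25.6000 / 70.2 × 100% = 36.4672%.
≈ 36.5%.

36.5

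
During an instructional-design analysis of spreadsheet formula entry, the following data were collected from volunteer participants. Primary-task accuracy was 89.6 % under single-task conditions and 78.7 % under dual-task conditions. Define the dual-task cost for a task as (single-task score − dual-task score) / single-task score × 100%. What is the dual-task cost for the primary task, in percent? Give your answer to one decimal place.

12.2

Cost = (89.6 − 78.7) / 89.6 × 100%
     = 10.9000 / 89.6 × 100% = 12.1652%.
≈ 12.2%.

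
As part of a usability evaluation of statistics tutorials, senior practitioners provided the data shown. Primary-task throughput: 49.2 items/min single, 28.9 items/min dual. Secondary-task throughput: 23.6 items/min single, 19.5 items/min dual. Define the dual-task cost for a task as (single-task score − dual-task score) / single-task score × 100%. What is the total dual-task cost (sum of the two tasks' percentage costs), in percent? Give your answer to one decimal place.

Primary cost = (49.2 − 28.9) / 49.2 × 100% = 41.2602%.
Secondary cost = (23.6 − 19.5) / 23.6 × 100% = 17.3729%.
Total = 41.2602% + 17.3729% = 58.6331% ≈ 58.6%.

58.6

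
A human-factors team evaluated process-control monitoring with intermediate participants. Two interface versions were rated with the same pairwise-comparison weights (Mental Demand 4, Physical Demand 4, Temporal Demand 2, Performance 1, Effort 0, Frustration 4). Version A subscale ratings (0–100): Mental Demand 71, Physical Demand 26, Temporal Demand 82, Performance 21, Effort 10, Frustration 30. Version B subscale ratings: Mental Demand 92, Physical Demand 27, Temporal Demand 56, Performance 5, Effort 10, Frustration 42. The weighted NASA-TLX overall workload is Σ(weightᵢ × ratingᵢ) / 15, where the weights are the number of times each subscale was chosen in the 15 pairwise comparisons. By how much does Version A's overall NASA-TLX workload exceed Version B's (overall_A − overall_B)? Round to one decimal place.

-4.5

Version A weighted sum = 4·71 + 4·26 + 2·82 + 1·21 + 0·10 + 4·30 = 284 + 104 + 164 + 21 + 0 + 120 = 693; overall_A = 693/15 = 46.2000.
Version B weighted sum = 4·92 + 4·27 + 2·56 + 1·5 + 0·10 + 4·42 = 368 + 108 + 112 + 5 + 0 + 168 = 761; overall_B = 761/15 = 50.7333.
Difference = 46.2000 − 50.7333 = -4.5333 ≈ -4.5.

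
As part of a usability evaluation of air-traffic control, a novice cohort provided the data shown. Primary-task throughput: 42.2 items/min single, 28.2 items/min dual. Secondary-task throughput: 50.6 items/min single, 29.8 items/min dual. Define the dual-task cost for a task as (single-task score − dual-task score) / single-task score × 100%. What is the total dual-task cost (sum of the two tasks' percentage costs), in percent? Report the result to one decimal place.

74.3

Primary cost = (42.2 − 28.2) / 42.2 × 100% = 33.1754%.
Secondary cost = (50.6 − 29.8) / 50.6 × 100% = 41.1067%.
Total = 33.1754% + 41.1067% = 74.2821% ≈ 74.3%.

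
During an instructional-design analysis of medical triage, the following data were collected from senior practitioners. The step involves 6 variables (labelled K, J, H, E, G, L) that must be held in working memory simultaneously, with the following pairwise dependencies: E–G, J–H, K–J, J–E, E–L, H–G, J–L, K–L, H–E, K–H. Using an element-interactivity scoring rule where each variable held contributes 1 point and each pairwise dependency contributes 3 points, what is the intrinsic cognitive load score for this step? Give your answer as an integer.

36

Count of variables held simultaneously: 6.
Count of pairwise dependencies listed: 10.
Element contribution: 6 × 1 = 6.
Interaction contribution: 10 × 3 = 30.
Intrinsic load = 6 + 30 = 36.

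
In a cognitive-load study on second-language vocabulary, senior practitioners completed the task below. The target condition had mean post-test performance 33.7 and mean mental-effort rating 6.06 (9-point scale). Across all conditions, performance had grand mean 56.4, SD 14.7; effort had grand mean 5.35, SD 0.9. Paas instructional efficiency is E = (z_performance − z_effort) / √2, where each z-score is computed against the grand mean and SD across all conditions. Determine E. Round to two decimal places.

z_performance = (33.7 − 56.4) / 14.7 = -22.7000 / 14.7 = -1.5442.
z_effort = (6.06 − 5.35) / 0.9 = 0.7100 / 0.9 = 0.7889.
z_P − z_E = -1.5442 − 0.7889 = -2.3331.
E = -2.3331 / √2 = -2.3331 / 1.41421 = -1.6498 ≈ -1.65.

-1.65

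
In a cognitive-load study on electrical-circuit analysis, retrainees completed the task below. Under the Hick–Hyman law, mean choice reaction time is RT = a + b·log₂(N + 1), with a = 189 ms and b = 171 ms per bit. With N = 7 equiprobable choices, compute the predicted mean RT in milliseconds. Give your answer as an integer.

702

log₂(7 + 1) = log₂(8) = 3.0000.
RT = 189 + 171 × 3.0000 = 189 + 513.0000 = 702.0000 ms.
≈ 702 ms.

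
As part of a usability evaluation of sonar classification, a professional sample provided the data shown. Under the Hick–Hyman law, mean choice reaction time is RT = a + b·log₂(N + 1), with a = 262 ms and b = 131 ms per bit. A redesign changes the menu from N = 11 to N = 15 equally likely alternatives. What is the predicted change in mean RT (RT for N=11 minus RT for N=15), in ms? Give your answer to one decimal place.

-54.4

RT(11) = 262 + 131·log₂(12) = 262 + 131·3.5850 = 731.6350 ms.
RT(15) = 262 + 131·log₂(16) = 262 + 131·4.0000 = 786.0000 ms.
Difference = 731.6350 − 786.0000 = -54.3650 ≈ -54.4 ms.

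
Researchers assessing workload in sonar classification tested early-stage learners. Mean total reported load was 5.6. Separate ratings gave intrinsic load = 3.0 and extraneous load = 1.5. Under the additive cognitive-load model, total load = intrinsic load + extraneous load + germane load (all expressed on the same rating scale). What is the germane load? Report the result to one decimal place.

germane load = total − intrinsic − extraneous
             = 5.6 − 3.0 − 1.5 = 1.1.

1.1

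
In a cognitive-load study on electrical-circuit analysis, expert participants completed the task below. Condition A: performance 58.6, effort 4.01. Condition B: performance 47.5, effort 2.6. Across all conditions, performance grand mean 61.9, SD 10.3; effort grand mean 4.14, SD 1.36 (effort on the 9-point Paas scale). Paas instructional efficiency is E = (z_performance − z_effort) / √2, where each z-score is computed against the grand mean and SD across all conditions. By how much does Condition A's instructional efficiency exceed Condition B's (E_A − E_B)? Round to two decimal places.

Condition A: z_P = (58.6 − 61.9)/10.3 = -0.3204; z_E = (4.01 − 4.14)/1.36 = -0.0956; E_A = (-0.3204 − (-0.0956))/√2 = -0.1590.
Condition B: z_P = (47.5 − 61.9)/10.3 = -1.3981; z_E = (2.6 − 4.14)/1.36 = -1.1324; E_B = (-1.3981 − (-1.1324))/√2 = -0.1879.
E_A − E_B = -0.1590 − (-0.1879) = 0.0289 ≈ 0.03.

0.03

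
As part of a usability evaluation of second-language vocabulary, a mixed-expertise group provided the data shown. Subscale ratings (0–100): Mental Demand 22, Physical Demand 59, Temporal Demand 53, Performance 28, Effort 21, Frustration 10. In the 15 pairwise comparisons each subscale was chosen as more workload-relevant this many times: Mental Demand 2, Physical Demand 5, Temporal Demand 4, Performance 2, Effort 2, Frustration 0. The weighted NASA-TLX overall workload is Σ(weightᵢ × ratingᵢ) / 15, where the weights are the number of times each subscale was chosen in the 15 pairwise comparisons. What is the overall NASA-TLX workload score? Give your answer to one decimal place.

The tallies are the weights (they sum to 15).
Weighted sum = 2·22 + 5·59 + 4·53 + 2·28 + 2·21 + 0·10
            = 44 + 295 + 212 + 56 + 42 + 0 = 649.
Overall workload = 649 / 15 = 43.2667 ≈ 43.3.

43.3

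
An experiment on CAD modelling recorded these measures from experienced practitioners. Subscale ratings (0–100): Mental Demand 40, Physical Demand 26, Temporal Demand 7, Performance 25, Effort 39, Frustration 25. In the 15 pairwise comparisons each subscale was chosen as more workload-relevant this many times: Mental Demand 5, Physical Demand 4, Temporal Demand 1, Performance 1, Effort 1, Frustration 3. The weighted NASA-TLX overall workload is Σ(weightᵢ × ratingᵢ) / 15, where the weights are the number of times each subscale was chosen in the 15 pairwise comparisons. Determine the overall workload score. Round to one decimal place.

30.0

The tallies are the weights (they sum to 15).
Weighted sum = 5·40 + 4·26 + 1·7 + 1·25 + 1·39 + 3·25
            = 200 + 104 + 7 + 25 + 39 + 75 = 450.
Overall workload = 450 / 15 = 30.0000 ≈ 30.0.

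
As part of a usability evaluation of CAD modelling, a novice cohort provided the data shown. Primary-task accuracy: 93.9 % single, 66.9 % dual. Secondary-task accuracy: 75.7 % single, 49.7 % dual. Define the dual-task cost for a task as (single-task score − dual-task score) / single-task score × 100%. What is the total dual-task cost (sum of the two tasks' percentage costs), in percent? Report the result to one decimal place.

63.1

Primary cost = (93.9 − 66.9) / 93.9 × 100% = 28.7540%.
Secondary cost = (75.7 − 49.7) / 75.7 × 100% = 34.3461%.
Total = 28.7540% + 34.3461% = 63.1001% ≈ 63.1%.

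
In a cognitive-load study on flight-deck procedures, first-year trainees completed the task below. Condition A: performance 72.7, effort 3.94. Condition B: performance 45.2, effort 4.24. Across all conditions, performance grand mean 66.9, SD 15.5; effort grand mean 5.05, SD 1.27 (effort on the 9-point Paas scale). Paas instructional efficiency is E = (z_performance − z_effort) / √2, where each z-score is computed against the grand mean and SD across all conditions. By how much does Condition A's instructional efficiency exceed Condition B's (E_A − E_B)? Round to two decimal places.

Condition A: z_P = (72.7 − 66.9)/15.5 = 0.3742; z_E = (3.94 − 5.05)/1.27 = -0.8740; E_A = (0.3742 − (-0.8740))/√2 = 0.8826.
Condition B: z_P = (45.2 − 66.9)/15.5 = -1.4000; z_E = (4.24 − 5.05)/1.27 = -0.6378; E_B = (-1.4000 − (-0.6378))/√2 = -0.5390.
E_A − E_B = 0.8826 − (-0.5390) = 1.4216 ≈ 1.42.

1.42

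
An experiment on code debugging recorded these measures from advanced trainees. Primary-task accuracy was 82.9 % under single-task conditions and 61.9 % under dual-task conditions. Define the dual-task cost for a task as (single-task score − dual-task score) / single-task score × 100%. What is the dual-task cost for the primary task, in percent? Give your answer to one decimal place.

25.3

Cost = (82.9 − 61.9) / 82.9 × 100%
     = 21.0000 / 82.9 × 100% = 25.3317%.
≈ 25.3%.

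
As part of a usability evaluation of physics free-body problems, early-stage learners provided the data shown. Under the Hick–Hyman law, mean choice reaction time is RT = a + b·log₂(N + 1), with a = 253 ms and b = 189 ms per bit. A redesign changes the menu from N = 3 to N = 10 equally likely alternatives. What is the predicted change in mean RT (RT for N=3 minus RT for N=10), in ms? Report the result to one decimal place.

RT(3) = 253 + 189·log₂(4) = 253 + 189·2.0000 = 631.0000 ms.
RT(10) = 253 + 189·log₂(11) = 253 + 189·3.4594 = 906.8266 ms.
Difference = 631.0000 − 906.8266 = -275.8266 ≈ -275.8 ms.

-275.8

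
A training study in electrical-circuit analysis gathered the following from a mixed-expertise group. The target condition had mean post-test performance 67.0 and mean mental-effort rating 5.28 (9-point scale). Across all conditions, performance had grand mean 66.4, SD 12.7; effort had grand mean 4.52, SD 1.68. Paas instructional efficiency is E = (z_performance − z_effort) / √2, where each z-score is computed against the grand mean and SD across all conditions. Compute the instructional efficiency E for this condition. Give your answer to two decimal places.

-0.29

z_performance = (67.0 − 66.4) / 12.7 = 0.6000 / 12.7 = 0.0472.
z_effort = (5.28 − 4.52) / 1.68 = 0.7600 / 1.68 = 0.4524.
z_P − z_E = 0.0472 − 0.4524 = -0.4052.
E = -0.4052 / √2 = -0.4052 / 1.41421 = -0.2865 ≈ -0.29.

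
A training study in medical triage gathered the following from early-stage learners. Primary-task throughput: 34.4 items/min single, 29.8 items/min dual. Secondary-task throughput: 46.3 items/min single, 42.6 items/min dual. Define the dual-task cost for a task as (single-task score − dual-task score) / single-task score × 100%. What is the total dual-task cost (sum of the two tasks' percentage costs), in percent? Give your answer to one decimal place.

Primary cost = (34.4 − 29.8) / 34.4 × 100% = 13.3721%.
Secondary cost = (46.3 − 42.6) / 46.3 × 100% = 7.9914%.
Total = 13.3721% + 7.9914% = 21.3635% ≈ 21.4%.

21.4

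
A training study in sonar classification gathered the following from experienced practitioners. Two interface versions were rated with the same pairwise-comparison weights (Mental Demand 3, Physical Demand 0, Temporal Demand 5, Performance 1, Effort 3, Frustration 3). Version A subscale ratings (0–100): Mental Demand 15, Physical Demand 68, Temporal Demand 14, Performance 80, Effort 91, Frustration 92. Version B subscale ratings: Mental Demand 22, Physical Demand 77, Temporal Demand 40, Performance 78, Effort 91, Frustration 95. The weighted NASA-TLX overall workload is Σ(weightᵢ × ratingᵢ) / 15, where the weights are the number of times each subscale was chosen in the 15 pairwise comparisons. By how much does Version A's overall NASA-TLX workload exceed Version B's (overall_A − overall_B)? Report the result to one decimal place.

-10.5

Version A weighted sum = 3·15 + 0·68 + 5·14 + 1·80 + 3·91 + 3·92 = 45 + 0 + 70 + 80 + 273 + 276 = 744; overall_A = 744/15 = 49.6000.
Version B weighted sum = 3·22 + 0·77 + 5·40 + 1·78 + 3·91 + 3·95 = 66 + 0 + 200 + 78 + 273 + 285 = 902; overall_B = 902/15 = 60.1333.
Difference = 49.6000 − 60.1333 = -10.5333 ≈ -10.5.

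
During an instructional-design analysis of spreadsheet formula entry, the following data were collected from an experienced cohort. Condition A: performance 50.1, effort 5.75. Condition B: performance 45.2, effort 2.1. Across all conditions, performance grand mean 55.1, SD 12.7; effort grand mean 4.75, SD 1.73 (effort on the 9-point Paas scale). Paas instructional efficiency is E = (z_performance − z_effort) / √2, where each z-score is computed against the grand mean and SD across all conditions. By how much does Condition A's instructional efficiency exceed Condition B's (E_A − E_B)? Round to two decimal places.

-1.22

Condition A: z_P = (50.1 − 55.1)/12.7 = -0.3937; z_E = (5.75 − 4.75)/1.73 = 0.5780; E_A = (-0.3937 − 0.5780)/√2 = -0.6871.
Condition B: z_P = (45.2 − 55.1)/12.7 = -0.7795; z_E = (2.1 − 4.75)/1.73 = -1.5318; E_B = (-0.7795 − (-1.5318))/√2 = 0.5320.
E_A − E_B = -0.6871 − 0.5320 = -1.2191 ≈ -1.22.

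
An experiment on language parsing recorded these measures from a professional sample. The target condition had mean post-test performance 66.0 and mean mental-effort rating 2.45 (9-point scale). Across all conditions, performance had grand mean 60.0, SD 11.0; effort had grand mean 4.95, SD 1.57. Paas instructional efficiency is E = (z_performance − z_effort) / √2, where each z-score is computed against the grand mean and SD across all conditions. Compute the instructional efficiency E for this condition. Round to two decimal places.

z_performance = (66.0 − 60.0) / 11.0 = 6.0000 / 11.0 = 0.5455.
z_effort = (2.45 − 4.95) / 1.57 = -2.5000 / 1.57 = -1.5924.
z_P − z_E = 0.5455 − (-1.5924) = 2.1379.
E = 2.1379 / √2 = 2.1379 / 1.41421 = 1.5117 ≈ 1.51.

1.51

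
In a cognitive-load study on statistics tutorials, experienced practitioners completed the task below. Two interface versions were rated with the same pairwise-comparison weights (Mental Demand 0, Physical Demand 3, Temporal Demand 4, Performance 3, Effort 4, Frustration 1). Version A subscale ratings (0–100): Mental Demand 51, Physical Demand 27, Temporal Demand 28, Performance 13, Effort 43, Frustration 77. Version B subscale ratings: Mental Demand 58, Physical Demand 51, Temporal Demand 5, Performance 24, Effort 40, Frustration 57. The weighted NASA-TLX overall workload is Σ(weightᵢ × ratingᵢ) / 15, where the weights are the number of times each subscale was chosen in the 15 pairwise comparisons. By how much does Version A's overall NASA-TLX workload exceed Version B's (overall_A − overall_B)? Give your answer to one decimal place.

Version A weighted sum = 0·51 + 3·27 + 4·28 + 3·13 + 4·43 + 1·77 = 0 + 81 + 112 + 39 + 172 + 77 = 481; overall_A = 481/15 = 32.0667.
Version B weighted sum = 0·58 + 3·51 + 4·5 + 3·24 + 4·40 + 1·57 = 0 + 153 + 20 + 72 + 160 + 57 = 462; overall_B = 462/15 = 30.8000.
Difference = 32.0667 − 30.8000 = 1.2667 ≈ 1.3.

1.3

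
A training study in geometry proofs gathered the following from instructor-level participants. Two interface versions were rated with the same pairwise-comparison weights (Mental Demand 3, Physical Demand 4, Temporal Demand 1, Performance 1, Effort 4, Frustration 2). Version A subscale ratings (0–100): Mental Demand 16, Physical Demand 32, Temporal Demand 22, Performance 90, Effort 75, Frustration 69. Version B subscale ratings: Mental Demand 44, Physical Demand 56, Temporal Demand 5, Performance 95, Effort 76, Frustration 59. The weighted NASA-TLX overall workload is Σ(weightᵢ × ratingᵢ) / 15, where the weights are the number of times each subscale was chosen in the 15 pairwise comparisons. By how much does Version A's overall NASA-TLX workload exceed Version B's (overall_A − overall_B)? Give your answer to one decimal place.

Version A weighted sum = 3·16 + 4·32 + 1·22 + 1·90 + 4·75 + 2·69 = 48 + 128 + 22 + 90 + 300 + 138 = 726; overall_A = 726/15 = 48.4000.
Version B weighted sum = 3·44 + 4·56 + 1·5 + 1·95 + 4·76 + 2·59 = 132 + 224 + 5 + 95 + 304 + 118 = 878; overall_B = 878/15 = 58.5333.
Difference = 48.4000 − 58.5333 = -10.1333 ≈ -10.1.

-10.1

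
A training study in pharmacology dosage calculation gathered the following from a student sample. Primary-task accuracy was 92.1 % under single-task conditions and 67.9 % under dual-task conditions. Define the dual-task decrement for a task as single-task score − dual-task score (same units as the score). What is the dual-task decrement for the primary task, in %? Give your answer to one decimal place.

Decrement = 92.1 − 67.9 = 24.2000 % ≈ 24.2 %.

24.2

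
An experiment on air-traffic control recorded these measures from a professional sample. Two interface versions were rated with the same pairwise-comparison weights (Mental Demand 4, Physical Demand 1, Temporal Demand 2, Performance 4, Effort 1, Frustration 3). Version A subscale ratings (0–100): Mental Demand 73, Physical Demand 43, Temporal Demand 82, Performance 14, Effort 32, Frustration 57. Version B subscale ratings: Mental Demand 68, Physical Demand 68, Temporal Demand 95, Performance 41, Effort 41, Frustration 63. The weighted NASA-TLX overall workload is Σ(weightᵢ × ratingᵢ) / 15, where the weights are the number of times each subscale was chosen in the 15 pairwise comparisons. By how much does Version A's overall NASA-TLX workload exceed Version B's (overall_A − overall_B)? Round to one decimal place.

-11.1

Version A weighted sum = 4·73 + 1·43 + 2·82 + 4·14 + 1·32 + 3·57 = 292 + 43 + 164 + 56 + 32 + 171 = 758; overall_A = 758/15 = 50.5333.
Version B weighted sum = 4·68 + 1·68 + 2·95 + 4·41 + 1·41 + 3·63 = 272 + 68 + 190 + 164 + 41 + 189 = 924; overall_B = 924/15 = 61.6000.
Difference = 50.5333 − 61.6000 = -11.0667 ≈ -11.1.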